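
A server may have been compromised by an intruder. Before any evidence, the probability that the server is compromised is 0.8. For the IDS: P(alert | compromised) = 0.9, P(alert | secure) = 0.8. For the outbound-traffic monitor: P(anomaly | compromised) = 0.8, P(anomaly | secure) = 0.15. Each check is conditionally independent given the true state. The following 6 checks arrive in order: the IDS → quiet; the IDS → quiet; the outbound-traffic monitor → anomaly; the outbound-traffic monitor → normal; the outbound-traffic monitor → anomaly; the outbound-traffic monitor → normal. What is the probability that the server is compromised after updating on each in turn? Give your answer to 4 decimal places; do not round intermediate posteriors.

0.6116

After the IDS='quiet': P(compromised) = 0.1·0.8000 / (0.1·0.8000 + 0.2·0.2000) ≈ 0.6667
After the IDS='quiet': P(compromised) = 0.1·0.6667 / (0.1·0.6667 + 0.2·0.3333) ≈ 0.5000
After the outbound-traffic monitor='anomaly': P(compromised) = 0.8·0.5000 / (0.8·0.5000 + 0.15·0.5000) ≈ 0.8421
After the outbound-traffic monitor='normal': P(compromised) = 0.2·0.8421 / (0.2·0.8421 + 0.85·0.1579) ≈ 0.5565
After the outbound-traffic monitor='anomaly': P(compromised) = 0.8·0.5565 / (0.8·0.5565 + 0.15·0.4435) ≈ 0.8700
After the outbound-traffic monitor='normal': P(compromised) = 0.2·0.8700 / (0.2·0.8700 + 0.85·0.1300) ≈ 0.6116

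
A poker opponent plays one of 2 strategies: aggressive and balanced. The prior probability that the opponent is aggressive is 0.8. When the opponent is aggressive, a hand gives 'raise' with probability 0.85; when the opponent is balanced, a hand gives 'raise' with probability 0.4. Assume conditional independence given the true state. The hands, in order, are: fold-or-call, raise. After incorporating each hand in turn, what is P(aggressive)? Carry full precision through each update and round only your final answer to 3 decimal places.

0.680

After 'fold-or-call': P(aggressive) = 0.15·0.8000 / (0.15·0.8000 + 0.6·0.2000) ≈ 0.5000
After 'raise': P(aggressive) = 0.85·0.5000 / (0.85·0.5000 + 0.4·0.5000) ≈ 0.6800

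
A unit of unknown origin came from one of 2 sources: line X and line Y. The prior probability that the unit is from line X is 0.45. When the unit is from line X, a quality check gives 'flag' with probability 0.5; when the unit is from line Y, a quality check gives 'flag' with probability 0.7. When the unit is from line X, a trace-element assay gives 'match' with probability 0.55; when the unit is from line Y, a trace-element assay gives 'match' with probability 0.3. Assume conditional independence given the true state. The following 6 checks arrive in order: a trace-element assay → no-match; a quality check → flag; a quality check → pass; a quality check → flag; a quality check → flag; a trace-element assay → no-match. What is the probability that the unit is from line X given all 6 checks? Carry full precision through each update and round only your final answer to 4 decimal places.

0.1704

Apply Bayes' rule sequentially, carrying P(line X) forward.
After a trace-element assay='no-match': P(line X) = 0.45·0.4500 / (0.45·0.4500 + 0.7·0.5500) ≈ 0.3447
After a quality check='flag': P(line X) = 0.5·0.3447 / (0.5·0.3447 + 0.7·0.6553) ≈ 0.2731
After a quality check='pass': P(line X) = 0.5·0.2731 / (0.5·0.2731 + 0.3·0.7269) ≈ 0.3851
After a quality check='flag': P(line X) = 0.5·0.3851 / (0.5·0.3851 + 0.7·0.6149) ≈ 0.3090
After a quality check='flag': P(line X) = 0.5·0.3090 / (0.5·0.3090 + 0.7·0.6910) ≈ 0.2421
After a trace-element assay='no-match': P(line X) = 0.45·0.2421 / (0.45·0.2421 + 0.7·0.7579) ≈ 0.1704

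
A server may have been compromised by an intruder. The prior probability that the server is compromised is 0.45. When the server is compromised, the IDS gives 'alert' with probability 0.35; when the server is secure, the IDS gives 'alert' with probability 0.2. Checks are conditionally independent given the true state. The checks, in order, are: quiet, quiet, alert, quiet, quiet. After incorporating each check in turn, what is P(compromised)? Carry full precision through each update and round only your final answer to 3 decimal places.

After 'quiet': P(compromised) = 0.65·0.4500 / (0.65·0.4500 + 0.8·0.5500) ≈ 0.3993
After 'quiet': P(compromised) = 0.65·0.3993 / (0.65·0.3993 + 0.8·0.6007) ≈ 0.3507
After 'alert': P(compromised) = 0.35·0.3507 / (0.35·0.3507 + 0.2·0.6493) ≈ 0.4859
After 'quiet': P(compromised) = 0.65·0.4859 / (0.65·0.4859 + 0.8·0.5141) ≈ 0.4344
After 'quiet': P(compromised) = 0.65·0.4344 / (0.65·0.4344 + 0.8·0.5656) ≈ 0.3842

0.384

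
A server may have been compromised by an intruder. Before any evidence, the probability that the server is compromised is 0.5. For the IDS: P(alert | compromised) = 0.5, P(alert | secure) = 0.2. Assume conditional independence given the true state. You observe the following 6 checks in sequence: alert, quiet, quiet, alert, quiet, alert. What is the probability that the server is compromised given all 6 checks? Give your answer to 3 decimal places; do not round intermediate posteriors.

0.792

After 'alert': P(compromised) = 0.5·0.5000 / (0.5·0.5000 + 0.2·0.5000) ≈ 0.7143
After 'quiet': P(compromised) = 0.5·0.7143 / (0.5·0.7143 + 0.8·0.2857) ≈ 0.6098
After 'quiet': P(compromised) = 0.5·0.6098 / (0.5·0.6098 + 0.8·0.3902) ≈ 0.4941
After 'alert': P(compromised) = 0.5·0.4941 / (0.5·0.4941 + 0.2·0.5059) ≈ 0.7094
After 'quiet': P(compromised) = 0.5·0.7094 / (0.5·0.7094 + 0.8·0.2906) ≈ 0.6041
After 'alert': P(compromised) = 0.5·0.6041 / (0.5·0.6041 + 0.2·0.3959) ≈ 0.7923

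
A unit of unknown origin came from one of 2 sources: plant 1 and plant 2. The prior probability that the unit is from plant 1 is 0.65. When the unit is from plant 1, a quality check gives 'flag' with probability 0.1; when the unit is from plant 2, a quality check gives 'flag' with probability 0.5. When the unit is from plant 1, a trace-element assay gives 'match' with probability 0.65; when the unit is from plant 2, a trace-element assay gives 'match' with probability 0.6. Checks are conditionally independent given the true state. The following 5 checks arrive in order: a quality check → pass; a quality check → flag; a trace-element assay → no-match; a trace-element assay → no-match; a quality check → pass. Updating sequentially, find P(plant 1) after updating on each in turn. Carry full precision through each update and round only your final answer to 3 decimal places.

0.480

After a quality check='pass': P(plant 1) = 0.9·0.6500 / (0.9·0.6500 + 0.5·0.3500) ≈ 0.7697
After a quality check='flag': P(plant 1) = 0.1·0.7697 / (0.1·0.7697 + 0.5·0.2303) ≈ 0.4007
After a trace-element assay='no-match': P(plant 1) = 0.35·0.4007 / (0.35·0.4007 + 0.4·0.5993) ≈ 0.3691
After a trace-element assay='no-match': P(plant 1) = 0.35·0.3691 / (0.35·0.3691 + 0.4·0.6309) ≈ 0.3386
After a quality check='pass': P(plant 1) = 0.9·0.3386 / (0.9·0.3386 + 0.5·0.6614) ≈ 0.4795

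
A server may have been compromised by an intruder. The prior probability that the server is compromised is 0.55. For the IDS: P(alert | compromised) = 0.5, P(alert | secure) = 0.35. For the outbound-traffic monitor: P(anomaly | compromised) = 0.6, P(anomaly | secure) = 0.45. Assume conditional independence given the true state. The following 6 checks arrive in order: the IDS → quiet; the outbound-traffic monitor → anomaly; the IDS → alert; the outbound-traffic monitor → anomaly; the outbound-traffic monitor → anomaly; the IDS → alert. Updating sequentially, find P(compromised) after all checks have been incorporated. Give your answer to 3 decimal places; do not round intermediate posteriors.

After the IDS='quiet': P(compromised) = 0.5·0.5500 / (0.5·0.5500 + 0.65·0.4500) ≈ 0.4846
After the outbound-traffic monitor='anomaly': P(compromised) = 0.6·0.4846 / (0.6·0.4846 + 0.45·0.5154) ≈ 0.5563
After the IDS='alert': P(compromised) = 0.5·0.5563 / (0.5·0.5563 + 0.35·0.4437) ≈ 0.6417
After the outbound-traffic monitor='anomaly': P(compromised) = 0.6·0.6417 / (0.6·0.6417 + 0.45·0.3583) ≈ 0.7048
After the outbound-traffic monitor='anomaly': P(compromised) = 0.6·0.7048 / (0.6·0.7048 + 0.45·0.2952) ≈ 0.7610
After the IDS='alert': P(compromised) = 0.5·0.7610 / (0.5·0.7610 + 0.35·0.2390) ≈ 0.8198

0.820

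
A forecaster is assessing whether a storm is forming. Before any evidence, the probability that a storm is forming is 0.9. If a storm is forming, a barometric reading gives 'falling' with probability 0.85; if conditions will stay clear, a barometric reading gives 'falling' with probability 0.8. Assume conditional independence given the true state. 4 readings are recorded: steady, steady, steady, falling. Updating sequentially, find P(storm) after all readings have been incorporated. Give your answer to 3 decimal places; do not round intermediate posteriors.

After 'steady': P(storm) = 0.15·0.9000 / (0.15·0.9000 + 0.2·0.1000) ≈ 0.8710
After 'steady': P(storm) = 0.15·0.8710 / (0.15·0.8710 + 0.2·0.1290) ≈ 0.8351
After 'steady': P(storm) = 0.15·0.8351 / (0.15·0.8351 + 0.2·0.1649) ≈ 0.7915
After 'falling': P(storm) = 0.85·0.7915 / (0.85·0.7915 + 0.8·0.2085) ≈ 0.8014

0.801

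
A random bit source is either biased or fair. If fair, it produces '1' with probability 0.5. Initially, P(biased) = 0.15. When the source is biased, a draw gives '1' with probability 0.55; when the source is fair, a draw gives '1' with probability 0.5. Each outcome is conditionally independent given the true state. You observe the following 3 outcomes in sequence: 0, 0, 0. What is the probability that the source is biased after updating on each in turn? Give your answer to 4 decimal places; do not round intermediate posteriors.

After '0': P(biased) = 0.45·0.1500 / (0.45·0.1500 + 0.5·0.8500) ≈ 0.1371
After '0': P(biased) = 0.45·0.1371 / (0.45·0.1371 + 0.5·0.8629) ≈ 0.1251
After '0': P(biased) = 0.45·0.1251 / (0.45·0.1251 + 0.5·0.8749) ≈ 0.1140

0.1140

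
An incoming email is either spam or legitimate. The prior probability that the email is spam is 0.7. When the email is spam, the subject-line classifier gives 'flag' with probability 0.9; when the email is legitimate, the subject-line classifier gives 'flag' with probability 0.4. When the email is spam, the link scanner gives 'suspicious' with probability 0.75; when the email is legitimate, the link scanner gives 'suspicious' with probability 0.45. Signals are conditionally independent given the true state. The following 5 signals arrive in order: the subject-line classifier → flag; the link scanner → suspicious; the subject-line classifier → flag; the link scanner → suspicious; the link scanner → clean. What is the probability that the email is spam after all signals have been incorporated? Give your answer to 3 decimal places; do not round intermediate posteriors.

Each posterior becomes the prior for the next update.
After the subject-line classifier='flag': P(spam) = 0.9·0.7000 / (0.9·0.7000 + 0.4·0.3000) ≈ 0.8400
After the link scanner='suspicious': P(spam) = 0.75·0.8400 / (0.75·0.8400 + 0.45·0.1600) ≈ 0.8974
After the subject-line classifier='flag': P(spam) = 0.9·0.8974 / (0.9·0.8974 + 0.4·0.1026) ≈ 0.9517
After the link scanner='suspicious': P(spam) = 0.75·0.9517 / (0.75·0.9517 + 0.45·0.0483) ≈ 0.9704
After the link scanner='clean': P(spam) = 0.25·0.9704 / (0.25·0.9704 + 0.55·0.0296) ≈ 0.9372

0.937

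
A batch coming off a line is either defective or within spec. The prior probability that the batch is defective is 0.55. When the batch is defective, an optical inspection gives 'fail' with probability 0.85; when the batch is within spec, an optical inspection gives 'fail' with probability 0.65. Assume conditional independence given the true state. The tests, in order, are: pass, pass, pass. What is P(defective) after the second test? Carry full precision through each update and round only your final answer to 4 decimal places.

0.1833

After 'pass': P(defective) = 0.15·0.5500 / (0.15·0.5500 + 0.35·0.4500) ≈ 0.3438
After 'pass': P(defective) = 0.15·0.3438 / (0.15·0.3438 + 0.35·0.6562) ≈ 0.1833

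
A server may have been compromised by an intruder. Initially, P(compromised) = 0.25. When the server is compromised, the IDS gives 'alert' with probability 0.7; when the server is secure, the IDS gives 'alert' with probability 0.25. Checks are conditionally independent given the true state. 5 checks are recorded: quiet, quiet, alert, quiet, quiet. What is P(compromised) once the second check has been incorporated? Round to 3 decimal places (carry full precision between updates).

0.051

After 'quiet': P(compromised) = 0.3·0.2500 / (0.3·0.2500 + 0.75·0.7500) ≈ 0.1176
After 'quiet': P(compromised) = 0.3·0.1176 / (0.3·0.1176 + 0.75·0.8824) ≈ 0.0506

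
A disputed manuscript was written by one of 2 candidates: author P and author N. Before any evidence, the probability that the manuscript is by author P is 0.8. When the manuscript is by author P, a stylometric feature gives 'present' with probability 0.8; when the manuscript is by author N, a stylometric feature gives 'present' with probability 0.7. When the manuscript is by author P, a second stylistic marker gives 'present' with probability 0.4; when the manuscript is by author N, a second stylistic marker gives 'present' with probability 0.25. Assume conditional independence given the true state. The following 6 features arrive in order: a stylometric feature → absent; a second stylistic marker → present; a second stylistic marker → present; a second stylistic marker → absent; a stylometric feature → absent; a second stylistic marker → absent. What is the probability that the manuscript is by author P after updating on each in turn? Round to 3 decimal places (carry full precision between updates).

0.744

Apply Bayes' rule sequentially, carrying P(author P) forward.
After a stylometric feature='absent': P(author P) = 0.2·0.8000 / (0.2·0.8000 + 0.3·0.2000) ≈ 0.7273
After a second stylistic marker='present': P(author P) = 0.4·0.7273 / (0.4·0.7273 + 0.25·0.2727) ≈ 0.8101
After a second stylistic marker='present': P(author P) = 0.4·0.8101 / (0.4·0.8101 + 0.25·0.1899) ≈ 0.8722
After a second stylistic marker='absent': P(author P) = 0.6·0.8722 / (0.6·0.8722 + 0.75·0.1278) ≈ 0.8452
After a stylometric feature='absent': P(author P) = 0.2·0.8452 / (0.2·0.8452 + 0.3·0.1548) ≈ 0.7845
After a second stylistic marker='absent': P(author P) = 0.6·0.7845 / (0.6·0.7845 + 0.75·0.2155) ≈ 0.7444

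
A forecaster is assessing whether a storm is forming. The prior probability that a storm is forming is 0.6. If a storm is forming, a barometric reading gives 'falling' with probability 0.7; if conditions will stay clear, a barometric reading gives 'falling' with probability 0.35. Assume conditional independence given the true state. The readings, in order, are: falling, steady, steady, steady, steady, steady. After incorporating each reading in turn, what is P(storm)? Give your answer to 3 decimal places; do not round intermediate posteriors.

0.059

After 'falling': P(storm) = 0.7·0.6000 / (0.7·0.6000 + 0.35·0.4000) ≈ 0.7500
After 'steady': P(storm) = 0.3·0.7500 / (0.3·0.7500 + 0.65·0.2500) ≈ 0.5806
After 'steady': P(storm) = 0.3·0.5806 / (0.3·0.5806 + 0.65·0.4194) ≈ 0.3899
After 'steady': P(storm) = 0.3·0.3899 / (0.3·0.3899 + 0.65·0.6101) ≈ 0.2278
After 'steady': P(storm) = 0.3·0.2278 / (0.3·0.2278 + 0.65·0.7722) ≈ 0.1198
After 'steady': P(storm) = 0.3·0.1198 / (0.3·0.1198 + 0.65·0.8802) ≈ 0.0591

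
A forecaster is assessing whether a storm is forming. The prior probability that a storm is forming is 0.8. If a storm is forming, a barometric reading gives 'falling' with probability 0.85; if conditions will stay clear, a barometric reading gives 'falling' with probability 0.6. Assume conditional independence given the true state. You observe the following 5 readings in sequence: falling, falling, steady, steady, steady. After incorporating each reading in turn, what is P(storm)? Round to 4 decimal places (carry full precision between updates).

Apply Bayes' rule sequentially, carrying P(storm) forward.
After 'falling': P(storm) = 0.85·0.8000 / (0.85·0.8000 + 0.6·0.2000) ≈ 0.8500
After 'falling': P(storm) = 0.85·0.8500 / (0.85·0.8500 + 0.6·0.1500) ≈ 0.8892
After 'steady': P(storm) = 0.15·0.8892 / (0.15·0.8892 + 0.4·0.1108) ≈ 0.7506
After 'steady': P(storm) = 0.15·0.7506 / (0.15·0.7506 + 0.4·0.2494) ≈ 0.5303
After 'steady': P(storm) = 0.15·0.5303 / (0.15·0.5303 + 0.4·0.4697) ≈ 0.2974

0.2974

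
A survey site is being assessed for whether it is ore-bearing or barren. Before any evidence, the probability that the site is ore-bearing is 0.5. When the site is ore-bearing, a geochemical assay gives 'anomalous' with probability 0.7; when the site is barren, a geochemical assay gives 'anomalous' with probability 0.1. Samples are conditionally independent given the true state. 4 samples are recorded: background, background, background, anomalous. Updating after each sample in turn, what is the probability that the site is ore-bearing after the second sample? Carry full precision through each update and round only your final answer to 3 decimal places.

After 'background': P(ore) = 0.3·0.5000 / (0.3·0.5000 + 0.9·0.5000) ≈ 0.2500
After 'background': P(ore) = 0.3·0.2500 / (0.3·0.2500 + 0.9·0.7500) ≈ 0.1000

0.100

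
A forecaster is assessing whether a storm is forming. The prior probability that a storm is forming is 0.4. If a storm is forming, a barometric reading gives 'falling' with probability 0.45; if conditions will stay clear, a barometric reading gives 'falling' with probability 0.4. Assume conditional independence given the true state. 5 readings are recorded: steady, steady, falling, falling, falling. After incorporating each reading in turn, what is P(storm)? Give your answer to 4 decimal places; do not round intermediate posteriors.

After 'steady': P(storm) = 0.55·0.4000 / (0.55·0.4000 + 0.6·0.6000) ≈ 0.3793
After 'steady': P(storm) = 0.55·0.3793 / (0.55·0.3793 + 0.6·0.6207) ≈ 0.3591
After 'falling': P(storm) = 0.45·0.3591 / (0.45·0.3591 + 0.4·0.6409) ≈ 0.3866
After 'falling': P(storm) = 0.45·0.3866 / (0.45·0.3866 + 0.4·0.6134) ≈ 0.4149
After 'falling': P(storm) = 0.45·0.4149 / (0.45·0.4149 + 0.4·0.5851) ≈ 0.4437

0.4437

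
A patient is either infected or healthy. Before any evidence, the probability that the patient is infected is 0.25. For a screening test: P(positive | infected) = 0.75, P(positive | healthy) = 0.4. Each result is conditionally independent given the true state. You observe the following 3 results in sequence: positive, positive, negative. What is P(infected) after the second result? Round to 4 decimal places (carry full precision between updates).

0.5396

After 'positive': P(infected) = 0.75·0.2500 / (0.75·0.2500 + 0.4·0.7500) ≈ 0.3846
After 'positive': P(infected) = 0.75·0.3846 / (0.75·0.3846 + 0.4·0.6154) ≈ 0.5396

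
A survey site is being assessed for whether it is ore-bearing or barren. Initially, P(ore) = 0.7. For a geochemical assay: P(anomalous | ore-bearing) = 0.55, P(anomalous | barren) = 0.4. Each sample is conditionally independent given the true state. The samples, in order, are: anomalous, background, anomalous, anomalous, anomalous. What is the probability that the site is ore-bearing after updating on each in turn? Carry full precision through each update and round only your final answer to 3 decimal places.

0.862

After 'anomalous': P(ore) = 0.55·0.7000 / (0.55·0.7000 + 0.4·0.3000) ≈ 0.7624
After 'background': P(ore) = 0.45·0.7624 / (0.45·0.7624 + 0.6·0.2376) ≈ 0.7064
After 'anomalous': P(ore) = 0.55·0.7064 / (0.55·0.7064 + 0.4·0.2936) ≈ 0.7679
After 'anomalous': P(ore) = 0.55·0.7679 / (0.55·0.7679 + 0.4·0.2321) ≈ 0.8198
After 'anomalous': P(ore) = 0.55·0.8198 / (0.55·0.8198 + 0.4·0.1802) ≈ 0.8622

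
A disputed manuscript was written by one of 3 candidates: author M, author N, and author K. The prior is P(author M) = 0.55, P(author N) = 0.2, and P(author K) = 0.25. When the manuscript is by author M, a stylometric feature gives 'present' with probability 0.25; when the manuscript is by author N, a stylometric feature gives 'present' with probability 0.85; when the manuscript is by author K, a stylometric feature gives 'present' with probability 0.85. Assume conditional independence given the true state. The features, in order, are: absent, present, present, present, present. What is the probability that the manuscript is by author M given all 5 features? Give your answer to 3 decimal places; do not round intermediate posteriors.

Each posterior becomes the prior for the next update.
After 'absent': normaliser = 0.75·0.5500 + 0.15·0.2000 + 0.15·0.2500; P(author M) ≈ 0.8594, P(author N) ≈ 0.0625, P(author K) ≈ 0.0781
After 'present': normaliser = 0.25·0.8594 + 0.85·0.0625 + 0.85·0.0781; P(author M) ≈ 0.6425, P(author N) ≈ 0.1589, P(author K) ≈ 0.1986
After 'present': normaliser = 0.25·0.6425 + 0.85·0.1589 + 0.85·0.1986; P(author M) ≈ 0.3458, P(author N) ≈ 0.2907, P(author K) ≈ 0.3634
After 'present': normaliser = 0.25·0.3458 + 0.85·0.2907 + 0.85·0.3634; P(author M) ≈ 0.1346, P(author N) ≈ 0.3846, P(author K) ≈ 0.4808
After 'present': normaliser = 0.25·0.1346 + 0.85·0.3846 + 0.85·0.4808; P(author M) ≈ 0.0437, P(author N) ≈ 0.4250, P(author K) ≈ 0.5313

0.044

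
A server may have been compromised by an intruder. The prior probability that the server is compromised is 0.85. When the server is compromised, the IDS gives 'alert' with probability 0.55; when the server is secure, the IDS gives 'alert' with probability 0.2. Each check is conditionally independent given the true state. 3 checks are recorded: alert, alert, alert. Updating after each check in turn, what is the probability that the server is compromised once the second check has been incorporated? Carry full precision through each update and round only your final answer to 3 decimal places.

After 'alert': P(compromised) = 0.55·0.8500 / (0.55·0.8500 + 0.2·0.1500) ≈ 0.9397
After 'alert': P(compromised) = 0.55·0.9397 / (0.55·0.9397 + 0.2·0.0603) ≈ 0.9772

0.977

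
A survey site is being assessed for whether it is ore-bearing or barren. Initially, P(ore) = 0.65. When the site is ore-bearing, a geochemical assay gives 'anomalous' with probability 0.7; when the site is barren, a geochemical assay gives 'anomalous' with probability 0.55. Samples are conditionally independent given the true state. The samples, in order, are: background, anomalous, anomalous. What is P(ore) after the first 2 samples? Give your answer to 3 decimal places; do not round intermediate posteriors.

0.612

After 'background': P(ore) = 0.3·0.6500 / (0.3·0.6500 + 0.45·0.3500) ≈ 0.5532
After 'anomalous': P(ore) = 0.7·0.5532 / (0.7·0.5532 + 0.55·0.4468) ≈ 0.6118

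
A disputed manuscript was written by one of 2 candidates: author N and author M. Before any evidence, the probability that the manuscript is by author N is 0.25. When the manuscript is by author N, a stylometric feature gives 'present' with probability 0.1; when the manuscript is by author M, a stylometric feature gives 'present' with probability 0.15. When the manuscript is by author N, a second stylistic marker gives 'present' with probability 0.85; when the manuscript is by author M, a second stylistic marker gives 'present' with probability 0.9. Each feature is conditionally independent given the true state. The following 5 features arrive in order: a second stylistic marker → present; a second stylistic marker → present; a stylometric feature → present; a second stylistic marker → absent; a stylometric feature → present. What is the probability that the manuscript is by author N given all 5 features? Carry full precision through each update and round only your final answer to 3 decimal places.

0.165

After a second stylistic marker='present': P(author N) = 0.85·0.2500 / (0.85·0.2500 + 0.9·0.7500) ≈ 0.2394
After a second stylistic marker='present': P(author N) = 0.85·0.2394 / (0.85·0.2394 + 0.9·0.7606) ≈ 0.2292
After a stylometric feature='present': P(author N) = 0.1·0.2292 / (0.1·0.2292 + 0.15·0.7708) ≈ 0.1654
After a second stylistic marker='absent': P(author N) = 0.15·0.1654 / (0.15·0.1654 + 0.1·0.8346) ≈ 0.2292
After a stylometric feature='present': P(author N) = 0.1·0.2292 / (0.1·0.2292 + 0.15·0.7708) ≈ 0.1654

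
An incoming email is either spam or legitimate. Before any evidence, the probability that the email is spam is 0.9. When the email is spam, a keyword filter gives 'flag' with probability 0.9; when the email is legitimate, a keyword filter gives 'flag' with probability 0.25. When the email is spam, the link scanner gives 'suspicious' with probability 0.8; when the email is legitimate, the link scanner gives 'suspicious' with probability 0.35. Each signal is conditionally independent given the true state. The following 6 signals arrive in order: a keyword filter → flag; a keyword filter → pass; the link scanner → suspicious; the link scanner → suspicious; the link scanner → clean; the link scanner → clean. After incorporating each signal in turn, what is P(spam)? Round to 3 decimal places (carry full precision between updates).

After a keyword filter='flag': P(spam) = 0.9·0.9000 / (0.9·0.9000 + 0.25·0.1000) ≈ 0.9701
After a keyword filter='pass': P(spam) = 0.1·0.9701 / (0.1·0.9701 + 0.75·0.0299) ≈ 0.8120
After the link scanner='suspicious': P(spam) = 0.8·0.8120 / (0.8·0.8120 + 0.35·0.1880) ≈ 0.9080
After the link scanner='suspicious': P(spam) = 0.8·0.9080 / (0.8·0.9080 + 0.35·0.0920) ≈ 0.9576
After the link scanner='clean': P(spam) = 0.2·0.9576 / (0.2·0.9576 + 0.65·0.0424) ≈ 0.8741
After the link scanner='clean': P(spam) = 0.2·0.8741 / (0.2·0.8741 + 0.65·0.1259) ≈ 0.6812

0.681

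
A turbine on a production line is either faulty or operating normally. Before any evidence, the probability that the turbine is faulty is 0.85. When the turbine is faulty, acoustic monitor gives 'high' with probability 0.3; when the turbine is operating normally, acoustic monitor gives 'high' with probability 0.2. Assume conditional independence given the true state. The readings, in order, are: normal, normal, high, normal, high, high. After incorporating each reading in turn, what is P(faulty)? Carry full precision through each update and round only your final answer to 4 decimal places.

After 'normal': P(faulty) = 0.7·0.8500 / (0.7·0.8500 + 0.8·0.1500) ≈ 0.8322
After 'normal': P(faulty) = 0.7·0.8322 / (0.7·0.8322 + 0.8·0.1678) ≈ 0.8127
After 'high': P(faulty) = 0.3·0.8127 / (0.3·0.8127 + 0.2·0.1873) ≈ 0.8668
After 'normal': P(faulty) = 0.7·0.8668 / (0.7·0.8668 + 0.8·0.1332) ≈ 0.8506
After 'high': P(faulty) = 0.3·0.8506 / (0.3·0.8506 + 0.2·0.1494) ≈ 0.8952
After 'high': P(faulty) = 0.3·0.8952 / (0.3·0.8952 + 0.2·0.1048) ≈ 0.9276

0.9276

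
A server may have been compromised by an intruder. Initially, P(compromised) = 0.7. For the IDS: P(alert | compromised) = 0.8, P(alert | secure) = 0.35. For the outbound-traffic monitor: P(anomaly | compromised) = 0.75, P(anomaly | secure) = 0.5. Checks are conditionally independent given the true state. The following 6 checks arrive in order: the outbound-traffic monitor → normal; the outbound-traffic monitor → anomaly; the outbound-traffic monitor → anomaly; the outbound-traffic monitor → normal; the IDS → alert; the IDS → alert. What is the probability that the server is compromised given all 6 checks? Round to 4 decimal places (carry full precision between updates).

0.8727

After the outbound-traffic monitor='normal': P(compromised) = 0.25·0.7000 / (0.25·0.7000 + 0.5·0.3000) ≈ 0.5385
After the outbound-traffic monitor='anomaly': P(compromised) = 0.75·0.5385 / (0.75·0.5385 + 0.5·0.4615) ≈ 0.6364
After the outbound-traffic monitor='anomaly': P(compromised) = 0.75·0.6364 / (0.75·0.6364 + 0.5·0.3636) ≈ 0.7241
After the outbound-traffic monitor='normal': P(compromised) = 0.25·0.7241 / (0.25·0.7241 + 0.5·0.2759) ≈ 0.5676
After the IDS='alert': P(compromised) = 0.8·0.5676 / (0.8·0.5676 + 0.35·0.4324) ≈ 0.7500
After the IDS='alert': P(compromised) = 0.8·0.7500 / (0.8·0.7500 + 0.35·0.2500) ≈ 0.8727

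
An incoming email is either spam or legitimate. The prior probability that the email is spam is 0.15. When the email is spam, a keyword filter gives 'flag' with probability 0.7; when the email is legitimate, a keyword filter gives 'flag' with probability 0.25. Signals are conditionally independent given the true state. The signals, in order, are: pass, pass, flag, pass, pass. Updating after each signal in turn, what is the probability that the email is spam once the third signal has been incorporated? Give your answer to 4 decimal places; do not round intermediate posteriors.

After 'pass': P(spam) = 0.3·0.1500 / (0.3·0.1500 + 0.75·0.8500) ≈ 0.0659
After 'pass': P(spam) = 0.3·0.0659 / (0.3·0.0659 + 0.75·0.9341) ≈ 0.0275
After 'flag': P(spam) = 0.7·0.0275 / (0.7·0.0275 + 0.25·0.9725) ≈ 0.0733

0.0733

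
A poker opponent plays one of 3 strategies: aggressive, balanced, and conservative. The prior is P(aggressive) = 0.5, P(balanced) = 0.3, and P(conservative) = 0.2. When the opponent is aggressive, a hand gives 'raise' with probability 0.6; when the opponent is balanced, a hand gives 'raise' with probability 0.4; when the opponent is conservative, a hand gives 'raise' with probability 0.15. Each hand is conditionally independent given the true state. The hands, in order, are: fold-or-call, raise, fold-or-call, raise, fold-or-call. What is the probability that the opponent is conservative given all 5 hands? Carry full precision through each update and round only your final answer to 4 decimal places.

0.1121

After 'fold-or-call': normaliser = 0.4·0.5000 + 0.6·0.3000 + 0.85·0.2000; P(aggressive) ≈ 0.3636, P(balanced) ≈ 0.3273, P(conservative) ≈ 0.3091
After 'raise': normaliser = 0.6·0.3636 + 0.4·0.3273 + 0.15·0.3091; P(aggressive) ≈ 0.5517, P(balanced) ≈ 0.3310, P(conservative) ≈ 0.1172
After 'fold-or-call': normaliser = 0.4·0.5517 + 0.6·0.3310 + 0.85·0.1172; P(aggressive) ≈ 0.4252, P(balanced) ≈ 0.3827, P(conservative) ≈ 0.1920
After 'raise': normaliser = 0.6·0.4252 + 0.4·0.3827 + 0.15·0.1920; P(aggressive) ≈ 0.5838, P(balanced) ≈ 0.3503, P(conservative) ≈ 0.0659
After 'fold-or-call': normaliser = 0.4·0.5838 + 0.6·0.3503 + 0.85·0.0659; P(aggressive) ≈ 0.4673, P(balanced) ≈ 0.4206, P(conservative) ≈ 0.1121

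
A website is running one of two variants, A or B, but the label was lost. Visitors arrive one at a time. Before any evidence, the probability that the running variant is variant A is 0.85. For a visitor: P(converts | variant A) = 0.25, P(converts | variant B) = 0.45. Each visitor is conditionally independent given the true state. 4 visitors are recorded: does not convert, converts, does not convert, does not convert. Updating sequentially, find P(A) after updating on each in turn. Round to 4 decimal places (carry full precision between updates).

0.8887

Apply Bayes' rule sequentially, carrying P(A) forward.
After 'does not convert': P(A) = 0.75·0.8500 / (0.75·0.8500 + 0.55·0.1500) ≈ 0.8854
After 'converts': P(A) = 0.25·0.8854 / (0.25·0.8854 + 0.45·0.1146) ≈ 0.8111
After 'does not convert': P(A) = 0.75·0.8111 / (0.75·0.8111 + 0.55·0.1889) ≈ 0.8541
After 'does not convert': P(A) = 0.75·0.8541 / (0.75·0.8541 + 0.55·0.1459) ≈ 0.8887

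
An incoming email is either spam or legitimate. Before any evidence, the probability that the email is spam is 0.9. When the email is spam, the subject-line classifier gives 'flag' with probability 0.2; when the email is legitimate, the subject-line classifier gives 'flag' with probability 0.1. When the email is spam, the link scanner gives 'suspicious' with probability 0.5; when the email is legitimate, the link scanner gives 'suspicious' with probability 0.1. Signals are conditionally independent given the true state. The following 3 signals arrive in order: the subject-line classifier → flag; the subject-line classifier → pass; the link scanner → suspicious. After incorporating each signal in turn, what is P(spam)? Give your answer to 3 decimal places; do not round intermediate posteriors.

0.988

After the subject-line classifier='flag': P(spam) = 0.2·0.9000 / (0.2·0.9000 + 0.1·0.1000) ≈ 0.9474
After the subject-line classifier='pass': P(spam) = 0.8·0.9474 / (0.8·0.9474 + 0.9·0.0526) ≈ 0.9412
After the link scanner='suspicious': P(spam) = 0.5·0.9412 / (0.5·0.9412 + 0.1·0.0588) ≈ 0.9877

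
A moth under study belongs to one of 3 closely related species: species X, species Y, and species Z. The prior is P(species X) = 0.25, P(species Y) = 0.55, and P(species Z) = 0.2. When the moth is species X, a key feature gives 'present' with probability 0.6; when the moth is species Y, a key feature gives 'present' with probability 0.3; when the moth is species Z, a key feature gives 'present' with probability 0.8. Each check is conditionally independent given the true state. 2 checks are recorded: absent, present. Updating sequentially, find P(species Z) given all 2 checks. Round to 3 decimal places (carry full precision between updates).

0.154

Each posterior becomes the prior for the next update.
After 'absent': normaliser = 0.4·0.2500 + 0.7·0.5500 + 0.2·0.2000; P(species X) ≈ 0.1905, P(species Y) ≈ 0.7333, P(species Z) ≈ 0.0762
After 'present': normaliser = 0.6·0.1905 + 0.3·0.7333 + 0.8·0.0762; P(species X) ≈ 0.2892, P(species Y) ≈ 0.5566, P(species Z) ≈ 0.1542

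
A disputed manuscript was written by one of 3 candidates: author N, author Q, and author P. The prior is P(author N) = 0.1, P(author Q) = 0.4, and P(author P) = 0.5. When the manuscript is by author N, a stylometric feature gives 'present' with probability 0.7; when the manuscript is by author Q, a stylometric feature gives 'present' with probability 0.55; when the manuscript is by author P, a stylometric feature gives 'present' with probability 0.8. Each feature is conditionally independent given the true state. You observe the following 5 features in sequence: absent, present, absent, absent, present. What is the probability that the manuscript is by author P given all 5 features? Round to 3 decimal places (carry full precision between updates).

0.172

After 'absent': normaliser = 0.3·0.1000 + 0.45·0.4000 + 0.2·0.5000; P(author N) ≈ 0.0968, P(author Q) ≈ 0.5806, P(author P) ≈ 0.3226
After 'present': normaliser = 0.7·0.0968 + 0.55·0.5806 + 0.8·0.3226; P(author N) ≈ 0.1050, P(author Q) ≈ 0.4950, P(author P) ≈ 0.4000
After 'absent': normaliser = 0.3·0.1050 + 0.45·0.4950 + 0.2·0.4000; P(author N) ≈ 0.0942, P(author Q) ≈ 0.6664, P(author P) ≈ 0.2393
After 'absent': normaliser = 0.3·0.0942 + 0.45·0.6664 + 0.2·0.2393; P(author N) ≈ 0.0752, P(author Q) ≈ 0.7975, P(author P) ≈ 0.1273
After 'present': normaliser = 0.7·0.0752 + 0.55·0.7975 + 0.8·0.1273; P(author N) ≈ 0.0887, P(author Q) ≈ 0.7396, P(author P) ≈ 0.1717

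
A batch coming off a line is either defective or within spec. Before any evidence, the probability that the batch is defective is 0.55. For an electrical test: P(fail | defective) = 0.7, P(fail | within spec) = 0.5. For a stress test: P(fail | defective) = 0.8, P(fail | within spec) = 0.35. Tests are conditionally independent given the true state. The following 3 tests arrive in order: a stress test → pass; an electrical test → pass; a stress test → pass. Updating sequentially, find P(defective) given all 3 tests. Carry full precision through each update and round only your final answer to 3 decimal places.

After a stress test='pass': P(defective) = 0.2·0.5500 / (0.2·0.5500 + 0.65·0.4500) ≈ 0.2733
After an electrical test='pass': P(defective) = 0.3·0.2733 / (0.3·0.2733 + 0.5·0.7267) ≈ 0.1841
After a stress test='pass': P(defective) = 0.2·0.1841 / (0.2·0.1841 + 0.65·0.8159) ≈ 0.0649

0.065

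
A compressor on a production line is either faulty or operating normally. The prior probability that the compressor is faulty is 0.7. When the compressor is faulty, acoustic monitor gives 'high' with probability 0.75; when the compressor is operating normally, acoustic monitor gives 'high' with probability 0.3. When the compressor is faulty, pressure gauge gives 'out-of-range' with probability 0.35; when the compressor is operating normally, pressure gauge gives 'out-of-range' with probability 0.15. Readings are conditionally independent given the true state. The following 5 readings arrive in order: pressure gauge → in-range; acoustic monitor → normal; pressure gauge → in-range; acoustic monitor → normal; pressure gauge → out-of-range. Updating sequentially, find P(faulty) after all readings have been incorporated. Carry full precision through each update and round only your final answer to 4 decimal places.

0.2888

Apply Bayes' rule sequentially, carrying P(faulty) forward.
After pressure gauge='in-range': P(faulty) = 0.65·0.7000 / (0.65·0.7000 + 0.85·0.3000) ≈ 0.6408
After acoustic monitor='normal': P(faulty) = 0.25·0.6408 / (0.25·0.6408 + 0.7·0.3592) ≈ 0.3892
After pressure gauge='in-range': P(faulty) = 0.65·0.3892 / (0.65·0.3892 + 0.85·0.6108) ≈ 0.3276
After acoustic monitor='normal': P(faulty) = 0.25·0.3276 / (0.25·0.3276 + 0.7·0.6724) ≈ 0.1482
After pressure gauge='out-of-range': P(faulty) = 0.35·0.1482 / (0.35·0.1482 + 0.15·0.8518) ≈ 0.2888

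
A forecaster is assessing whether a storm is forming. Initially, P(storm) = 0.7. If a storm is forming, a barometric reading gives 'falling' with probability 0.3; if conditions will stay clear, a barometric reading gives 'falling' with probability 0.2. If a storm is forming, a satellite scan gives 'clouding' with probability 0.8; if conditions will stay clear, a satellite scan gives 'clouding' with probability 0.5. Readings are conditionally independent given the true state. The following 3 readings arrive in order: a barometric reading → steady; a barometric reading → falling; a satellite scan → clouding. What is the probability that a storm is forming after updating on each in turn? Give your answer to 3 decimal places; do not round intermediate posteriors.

After a barometric reading='steady': P(storm) = 0.7·0.7000 / (0.7·0.7000 + 0.8·0.3000) ≈ 0.6712
After a barometric reading='falling': P(storm) = 0.3·0.6712 / (0.3·0.6712 + 0.2·0.3288) ≈ 0.7538
After a satellite scan='clouding': P(storm) = 0.8·0.7538 / (0.8·0.7538 + 0.5·0.2462) ≈ 0.8305

0.831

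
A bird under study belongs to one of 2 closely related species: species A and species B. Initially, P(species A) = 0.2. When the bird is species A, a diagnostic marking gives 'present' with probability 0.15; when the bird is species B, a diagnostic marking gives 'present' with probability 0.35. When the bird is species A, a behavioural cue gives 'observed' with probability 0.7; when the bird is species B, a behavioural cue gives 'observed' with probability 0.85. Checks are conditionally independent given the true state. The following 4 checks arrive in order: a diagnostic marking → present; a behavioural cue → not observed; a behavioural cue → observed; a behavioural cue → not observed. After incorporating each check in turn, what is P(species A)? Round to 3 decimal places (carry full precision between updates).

After a diagnostic marking='present': P(species A) = 0.15·0.2000 / (0.15·0.2000 + 0.35·0.8000) ≈ 0.0968
After a behavioural cue='not observed': P(species A) = 0.3·0.0968 / (0.3·0.0968 + 0.15·0.9032) ≈ 0.1765
After a behavioural cue='observed': P(species A) = 0.7·0.1765 / (0.7·0.1765 + 0.85·0.8235) ≈ 0.1500
After a behavioural cue='not observed': P(species A) = 0.3·0.1500 / (0.3·0.1500 + 0.15·0.8500) ≈ 0.2609

0.261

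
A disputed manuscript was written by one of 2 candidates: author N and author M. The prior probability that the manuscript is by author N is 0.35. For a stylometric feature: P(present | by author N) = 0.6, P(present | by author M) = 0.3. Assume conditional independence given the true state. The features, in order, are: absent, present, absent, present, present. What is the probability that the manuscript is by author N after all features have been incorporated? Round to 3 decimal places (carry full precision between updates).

0.584

Apply Bayes' rule sequentially, carrying P(author N) forward.
After 'absent': P(author N) = 0.4·0.3500 / (0.4·0.3500 + 0.7·0.6500) ≈ 0.2353
After 'present': P(author N) = 0.6·0.2353 / (0.6·0.2353 + 0.3·0.7647) ≈ 0.3810
After 'absent': P(author N) = 0.4·0.3810 / (0.4·0.3810 + 0.7·0.6190) ≈ 0.2602
After 'present': P(author N) = 0.6·0.2602 / (0.6·0.2602 + 0.3·0.7398) ≈ 0.4129
After 'present': P(author N) = 0.6·0.4129 / (0.6·0.4129 + 0.3·0.5871) ≈ 0.5845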